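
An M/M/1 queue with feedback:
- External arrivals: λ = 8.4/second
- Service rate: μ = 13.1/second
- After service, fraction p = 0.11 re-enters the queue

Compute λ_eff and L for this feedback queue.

Effective arrival rate: λ_eff = λ/(1-p) = 8.4/(1-0.11) = 8.4/0.89 = 9.4382
ρ = λ_eff/μ = 9.4382/13.1 = 0.720473
L = ρ/(1-ρ) = 0.720473/(1-0.720473) = 2.5775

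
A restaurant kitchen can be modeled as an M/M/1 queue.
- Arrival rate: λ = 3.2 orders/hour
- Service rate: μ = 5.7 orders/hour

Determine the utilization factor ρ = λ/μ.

Server utilization: ρ = λ/μ
ρ = 3.2/5.7 = 0.5614
The server is busy 56.14% of the time.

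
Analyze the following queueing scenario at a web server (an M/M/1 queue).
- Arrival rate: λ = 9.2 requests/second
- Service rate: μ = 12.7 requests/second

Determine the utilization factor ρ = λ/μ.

Server utilization: ρ = λ/μ
ρ = 9.2/12.7 = 0.7244
The server is busy 72.44% of the time.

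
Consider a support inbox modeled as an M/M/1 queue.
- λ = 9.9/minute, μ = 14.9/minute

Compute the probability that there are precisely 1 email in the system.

ρ = λ/μ = 9.9/14.9 = 0.6644
P(n) = (1-ρ)ρⁿ
P(1) = (1-0.6644) × 0.6644^1
P(1) = 0.3356 × 0.6644
P(1) = 0.2230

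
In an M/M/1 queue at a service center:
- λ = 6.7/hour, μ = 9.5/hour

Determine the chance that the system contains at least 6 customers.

ρ = λ/μ = 6.7/9.5 = 0.7053
P(N ≥ n) = ρⁿ
P(N ≥ 6) = 0.7053^6
P(N ≥ 6) = 0.1231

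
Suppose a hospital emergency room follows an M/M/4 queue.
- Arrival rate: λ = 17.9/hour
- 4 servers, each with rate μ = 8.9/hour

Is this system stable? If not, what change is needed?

Stability requires ρ = λ/(cμ) < 1
ρ = 17.9/(4 × 8.9) = 17.9/35.60 = 0.5028
Since 0.5028 < 1, the system is STABLE.
The servers are busy 50.28% of the time.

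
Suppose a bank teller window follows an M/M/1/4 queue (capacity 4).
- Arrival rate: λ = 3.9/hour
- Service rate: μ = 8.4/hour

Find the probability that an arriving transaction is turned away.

ρ = λ/μ = 3.9/8.4 = 0.46429
P₀ = (1-ρ)/(1-ρ^(K+1)) = (1-0.46429)/(1-0.46429^5) = 0.5357/0.9784 = 0.5475
P_K = P₀×ρ^K = 0.5475 × 0.46429^4 = 0.5475 × 0.04647 = 0.02544
Blocking probability = 2.54%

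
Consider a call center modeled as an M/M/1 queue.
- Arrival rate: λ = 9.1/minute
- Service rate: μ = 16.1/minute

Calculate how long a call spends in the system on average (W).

First, compute utilization: ρ = λ/μ = 9.1/16.1 = 0.5652
For M/M/1: W = 1/(μ-λ)
W = 1/(16.1-9.1) = 1/7.00
W = 0.1429 minutes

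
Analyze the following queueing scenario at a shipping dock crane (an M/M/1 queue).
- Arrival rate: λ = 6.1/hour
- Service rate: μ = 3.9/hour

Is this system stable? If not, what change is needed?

Stability requires ρ = λ/(cμ) < 1
ρ = 6.1/(1 × 3.9) = 6.1/3.90 = 1.5641
Since 1.5641 ≥ 1, the system is UNSTABLE.
Queue grows without bound. Need μ > λ = 6.1.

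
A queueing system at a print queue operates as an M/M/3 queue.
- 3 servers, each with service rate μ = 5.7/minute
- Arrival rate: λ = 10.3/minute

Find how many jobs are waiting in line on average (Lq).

Traffic intensity: ρ = λ/(cμ) = 10.3/(3×5.7) = 0.6023
Since ρ = 0.6023 < 1, system is stable.
Offered load a = λ/μ = cρ = 10.3/5.7 = 1.8070
P₀ = [ Σₙ₌₀^2 aⁿ/n! + a^3/(3!(1-ρ)) ]⁻¹
Σ = a^0/0! + a^1/1! + a^2/2! = 1.0000 + 1.8070 + 1.6327 = 4.4397
a^3/(3!(1-ρ)) = 5.9005/(6 × 0.39766) = 2.4730
P₀ = 1/(4.4397 + 2.4730) = 0.1447
Lq = P₀·a^3·ρ / (3!(1-ρ)²) = 0.14466 × 5.9005 × 0.60234 / (6 × 0.15813) = 0.5419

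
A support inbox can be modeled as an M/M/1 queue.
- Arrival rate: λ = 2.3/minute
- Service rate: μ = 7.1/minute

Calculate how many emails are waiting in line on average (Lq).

ρ = λ/μ = 2.3/7.1 = 0.3239
For M/M/1: Lq = λ²/(μ(μ-λ))
Lq = 5.29/(7.1 × 4.80)
Lq = 0.1552 emails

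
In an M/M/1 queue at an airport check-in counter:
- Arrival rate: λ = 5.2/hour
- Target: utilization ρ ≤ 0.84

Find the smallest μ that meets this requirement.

ρ = λ/μ, so μ = λ/ρ
μ ≥ 5.2/0.84 = 6.1905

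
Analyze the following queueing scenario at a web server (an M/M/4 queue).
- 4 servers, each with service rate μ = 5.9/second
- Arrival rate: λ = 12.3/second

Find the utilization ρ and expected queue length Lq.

Traffic intensity: ρ = λ/(cμ) = 12.3/(4×5.9) = 0.5212
Since ρ = 0.5212 < 1, system is stable.
Offered load a = λ/μ = cρ = 12.3/5.9 = 2.0847
P₀ = [ Σₙ₌₀^3 aⁿ/n! + a^4/(4!(1-ρ)) ]⁻¹
Σ = a^0/0! + a^1/1! + a^2/2! + a^3/3! = 1.0000 + 2.0847 + 2.1731 + 1.5101 = 6.7679
a^4/(4!(1-ρ)) = 18.8891/(24 × 0.478814) = 1.6437
P₀ = 1/(6.7679 + 1.6437) = 0.1189
Lq = P₀·a^4·ρ / (4!(1-ρ)²) = 0.1189 × 18.8891 × 0.5212 / (24 × 0.2293) = 0.2127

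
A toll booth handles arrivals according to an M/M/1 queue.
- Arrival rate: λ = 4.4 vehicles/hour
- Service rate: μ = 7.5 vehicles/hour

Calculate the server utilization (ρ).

Server utilization: ρ = λ/μ
ρ = 4.4/7.5 = 0.5867
The server is busy 58.67% of the time.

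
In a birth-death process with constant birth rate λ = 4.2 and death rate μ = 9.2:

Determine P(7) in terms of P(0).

For constant rates: P(n)/P(0) = (λ/μ)^n
P(7)/P(0) = (4.2/9.2)^7 = 0.45652^7 = 0.004133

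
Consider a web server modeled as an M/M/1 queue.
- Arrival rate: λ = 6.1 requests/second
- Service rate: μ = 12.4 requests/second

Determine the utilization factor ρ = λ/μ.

Server utilization: ρ = λ/μ
ρ = 6.1/12.4 = 0.4919
The server is busy 49.19% of the time.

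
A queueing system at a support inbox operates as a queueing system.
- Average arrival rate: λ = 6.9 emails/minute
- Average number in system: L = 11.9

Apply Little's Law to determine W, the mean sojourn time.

Little's Law: L = λW, so W = L/λ
W = 11.9/6.9 = 1.7246 minutes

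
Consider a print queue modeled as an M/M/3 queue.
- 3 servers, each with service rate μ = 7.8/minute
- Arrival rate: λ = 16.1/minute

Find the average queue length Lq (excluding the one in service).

Traffic intensity: ρ = λ/(cμ) = 16.1/(3×7.8) = 0.6880
Since ρ = 0.6880 < 1, system is stable.
Offered load a = λ/μ = cρ = 16.1/7.8 = 2.0641
P₀ = [ Σₙ₌₀^2 aⁿ/n! + a^3/(3!(1-ρ)) ]⁻¹
Σ = a^0/0! + a^1/1! + a^2/2! = 1.0000 + 2.0641 + 2.1303 = 5.1944
a^3/(3!(1-ρ)) = 8.7941/(6 × 0.31197) = 4.6982
P₀ = 1/(5.1944 + 4.6982) = 0.1011
Lq = P₀·a^3·ρ / (3!(1-ρ)²) = 0.101086 × 8.79415 × 0.688034 / (6 × 0.0973227) = 1.0474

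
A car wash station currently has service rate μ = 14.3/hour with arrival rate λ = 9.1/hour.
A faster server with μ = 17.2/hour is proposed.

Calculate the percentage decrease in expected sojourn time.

System 1: ρ₁ = 9.1/14.3 = 0.6364, W₁ = 1/(14.3-9.1) = 0.19231
System 2: ρ₂ = 9.1/17.2 = 0.5291, W₂ = 1/(17.2-9.1) = 0.12346
Improvement: (W₁-W₂)/W₁ = (0.19231-0.12346)/0.19231 = 35.80%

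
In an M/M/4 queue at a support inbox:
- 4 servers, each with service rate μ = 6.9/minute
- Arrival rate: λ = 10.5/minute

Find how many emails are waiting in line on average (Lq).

Traffic intensity: ρ = λ/(cμ) = 10.5/(4×6.9) = 0.3804
Since ρ = 0.3804 < 1, system is stable.
Offered load a = λ/μ = cρ = 10.5/6.9 = 1.5217
P₀ = [ Σₙ₌₀^3 aⁿ/n! + a^4/(4!(1-ρ)) ]⁻¹
Σ = a^0/0! + a^1/1! + a^2/2! + a^3/3! = 1.00000 + 1.52174 + 1.15784 + 0.587313 = 4.2669
a^4/(4!(1-ρ)) = 5.3624/(24 × 0.6196) = 0.3606
P₀ = 1/(4.2669 + 0.3606) = 0.2161
Lq = P₀·a^4·ρ / (4!(1-ρ)²) = 0.21610 × 5.3624 × 0.38043 / (24 × 0.38386) = 0.04785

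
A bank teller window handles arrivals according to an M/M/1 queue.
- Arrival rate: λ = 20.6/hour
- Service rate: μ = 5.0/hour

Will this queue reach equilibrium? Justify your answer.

Stability requires ρ = λ/(cμ) < 1
ρ = 20.6/(1 × 5.0) = 20.6/5.00 = 4.1200
Since 4.1200 ≥ 1, the system is UNSTABLE.
Queue grows without bound. Need μ > λ = 20.6.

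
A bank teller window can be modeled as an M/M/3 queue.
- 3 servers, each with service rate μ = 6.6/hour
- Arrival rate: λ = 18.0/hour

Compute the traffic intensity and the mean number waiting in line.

Traffic intensity: ρ = λ/(cμ) = 18.0/(3×6.6) = 0.9091
Since ρ = 0.9091 < 1, system is stable.
Offered load a = λ/μ = cρ = 18.0/6.6 = 2.7273
P₀ = [ Σₙ₌₀^2 aⁿ/n! + a^3/(3!(1-ρ)) ]⁻¹
Σ = a^0/0! + a^1/1! + a^2/2! = 1.0000 + 2.7273 + 3.7190 = 7.4463
a^3/(3!(1-ρ)) = 20.2855/(6 × 0.090909) = 37.1901
P₀ = 1/(7.4463 + 37.1901) = 0.02240
Lq = P₀·a^3·ρ / (3!(1-ρ)²) = 0.0224033 × 20.2855 × 0.909091 / (6 × 0.00826446) = 8.3318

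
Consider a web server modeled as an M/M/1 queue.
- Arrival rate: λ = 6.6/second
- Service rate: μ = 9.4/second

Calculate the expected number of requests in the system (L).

ρ = λ/μ = 6.6/9.4 = 0.7021
For M/M/1: L = λ/(μ-λ)
L = 6.6/(9.4-6.6) = 6.6/2.80
L = 2.3571 requests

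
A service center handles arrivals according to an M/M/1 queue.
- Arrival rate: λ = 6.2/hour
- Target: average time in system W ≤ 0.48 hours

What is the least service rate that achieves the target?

For M/M/1: W = 1/(μ-λ)
Need W ≤ 0.48, so 1/(μ-λ) ≤ 0.48
μ - λ ≥ 1/0.48 = 2.0833
μ ≥ 6.2 + 2.0833 = 8.2833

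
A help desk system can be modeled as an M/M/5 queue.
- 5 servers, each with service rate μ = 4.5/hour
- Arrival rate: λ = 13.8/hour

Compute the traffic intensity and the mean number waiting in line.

Traffic intensity: ρ = λ/(cμ) = 13.8/(5×4.5) = 0.6133
Since ρ = 0.6133 < 1, system is stable.
Offered load a = λ/μ = cρ = 13.8/4.5 = 3.0667
P₀ = [ Σₙ₌₀^4 aⁿ/n! + a^5/(5!(1-ρ)) ]⁻¹
Σ = a^0/0! + a^1/1! + a^2/2! + a^3/3! + a^4/4! = 1.00000 + 3.06667 + 4.70222 + 4.80672 + 3.68515 = 17.2608
a^5/(5!(1-ρ)) = 271.2270/(120 × 0.38667) = 5.8454
P₀ = 1/(17.2608 + 5.8454) = 0.04328
Lq = P₀·a^5·ρ / (5!(1-ρ)²) = 0.04328 × 271.2270 × 0.6133 / (120 × 0.1495) = 0.4013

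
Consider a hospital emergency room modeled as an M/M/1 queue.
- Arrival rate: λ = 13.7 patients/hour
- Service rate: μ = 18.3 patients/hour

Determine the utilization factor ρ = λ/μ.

Server utilization: ρ = λ/μ
ρ = 13.7/18.3 = 0.7486
The server is busy 74.86% of the time.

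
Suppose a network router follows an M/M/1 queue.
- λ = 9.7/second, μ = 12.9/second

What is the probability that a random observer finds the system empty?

ρ = λ/μ = 9.7/12.9 = 0.7519
P(0) = 1 - ρ = 1 - 0.7519 = 0.2481
The server is idle 24.81% of the time.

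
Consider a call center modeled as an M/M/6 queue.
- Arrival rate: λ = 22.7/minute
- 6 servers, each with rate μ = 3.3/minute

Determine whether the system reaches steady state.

Stability requires ρ = λ/(cμ) < 1
ρ = 22.7/(6 × 3.3) = 22.7/19.80 = 1.1465
Since 1.1465 ≥ 1, the system is UNSTABLE.
Need c > λ/μ = 22.7/3.3 = 6.88.
Minimum servers needed: c = 7.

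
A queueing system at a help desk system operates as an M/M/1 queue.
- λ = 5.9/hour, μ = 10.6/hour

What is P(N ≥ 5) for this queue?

ρ = λ/μ = 5.9/10.6 = 0.5566
P(N ≥ n) = ρⁿ
P(N ≥ 5) = 0.5566^5
P(N ≥ 5) = 0.05342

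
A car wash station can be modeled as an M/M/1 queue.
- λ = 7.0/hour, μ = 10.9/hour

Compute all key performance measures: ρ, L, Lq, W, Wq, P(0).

Step 1: ρ = λ/μ = 7.0/10.9 = 0.6422
Step 2: L = λ/(μ-λ) = 7.0/3.90 = 1.7949
Step 3: Lq = λ²/(μ(μ-λ)) = 49.00/(10.9×3.90) = 1.1527
Step 4: W = 1/(μ-λ) = 1/3.90 = 0.25641
Step 5: Wq = λ/(μ(μ-λ)) = 7.0/(10.9×3.90) = 0.1647
Step 6: P(0) = 1-ρ = 0.3578
Verify: L = λW = 7.0×0.25641 = 1.7949 ✔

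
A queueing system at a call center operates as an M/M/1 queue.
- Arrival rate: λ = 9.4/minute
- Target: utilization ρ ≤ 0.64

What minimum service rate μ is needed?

ρ = λ/μ, so μ = λ/ρ
μ ≥ 9.4/0.64 = 14.6875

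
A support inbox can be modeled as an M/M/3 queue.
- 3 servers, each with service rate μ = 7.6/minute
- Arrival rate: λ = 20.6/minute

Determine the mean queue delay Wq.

Traffic intensity: ρ = λ/(cμ) = 20.6/(3×7.6) = 0.9035
Since ρ = 0.9035 < 1, system is stable.
Offered load a = λ/μ = cρ = 20.6/7.6 = 2.7105
P₀ = [ Σₙ₌₀^2 aⁿ/n! + a^3/(3!(1-ρ)) ]⁻¹
Σ = a^0/0! + a^1/1! + a^2/2! = 1.0000 + 2.7105 + 3.6735 = 7.3840
a^3/(3!(1-ρ)) = 19.9141/(6 × 0.0964912) = 34.3971
P₀ = 1/(7.3840 + 34.3971) = 0.02393
Lq = P₀·a^3·ρ / (3!(1-ρ)²) = 0.0239343 × 19.9141 × 0.903509 / (6 × 0.00931056) = 7.7088
Wq = Lq/λ = 7.7088/20.6 = 0.3742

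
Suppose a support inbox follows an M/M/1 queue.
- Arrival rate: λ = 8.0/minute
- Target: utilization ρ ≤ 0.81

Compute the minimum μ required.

ρ = λ/μ, so μ = λ/ρ
μ ≥ 8.0/0.81 = 9.8765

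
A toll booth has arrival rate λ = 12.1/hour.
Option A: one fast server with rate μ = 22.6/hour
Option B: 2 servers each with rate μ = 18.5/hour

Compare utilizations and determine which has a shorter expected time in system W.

Option A: single server μ = 22.6 (M/M/1)
  ρ_A = 12.1/22.6 = 0.5354
  W_A = 1/(μ-λ) = 1/(22.6-12.1) = 1/10.50 = 0.09524

Option B: 2 servers μ = 18.5 (M/M/2)
  ρ_B = λ/(cμ) = 12.1/(2×18.5) = 0.3270
  Offered load a = λ/μ = cρ = 12.1/18.5 = 0.6541
  P₀ = [ Σₙ₌₀^1 aⁿ/n! + a^2/(2!(1-ρ)) ]⁻¹
  Σ = a^0/0! + a^1/1! = 1.0000 + 0.6541 = 1.6541
  a^2/(2!(1-ρ)) = 0.4278/(2 × 0.6730) = 0.3178
  P₀ = 1/(1.6541 + 0.3178) = 0.5071
  Lq = P₀·a^2·ρ / (2!(1-ρ)²) = 0.50713 × 0.42779 × 0.32703 / (2 × 0.45289) = 0.07833
  Wq_B = Lq/λ = 0.078326/12.1 = 0.0064732
  W_B = Wq_B + 1/μ = 0.0064732 + 0.054054 = 0.06053

Since W_B = 0.06053 < W_A = 0.09524, Option B (multiple servers) has the shorter time in system.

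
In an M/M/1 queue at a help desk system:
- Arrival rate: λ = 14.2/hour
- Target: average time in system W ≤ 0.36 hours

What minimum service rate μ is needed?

For M/M/1: W = 1/(μ-λ)
Need W ≤ 0.36, so 1/(μ-λ) ≤ 0.36
μ - λ ≥ 1/0.36 = 2.7778
μ ≥ 14.2 + 2.7778 = 16.9778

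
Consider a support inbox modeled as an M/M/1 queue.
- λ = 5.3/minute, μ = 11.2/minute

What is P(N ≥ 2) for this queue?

ρ = λ/μ = 5.3/11.2 = 0.4732
P(N ≥ n) = ρⁿ
P(N ≥ 2) = 0.4732^2
P(N ≥ 2) = 0.2239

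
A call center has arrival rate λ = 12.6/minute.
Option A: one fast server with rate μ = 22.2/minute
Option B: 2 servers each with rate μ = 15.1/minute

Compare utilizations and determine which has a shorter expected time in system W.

Option A: single server μ = 22.2 (M/M/1)
  ρ_A = 12.6/22.2 = 0.5676
  W_A = 1/(μ-λ) = 1/(22.2-12.6) = 1/9.60 = 0.1042

Option B: 2 servers μ = 15.1 (M/M/2)
  ρ_B = λ/(cμ) = 12.6/(2×15.1) = 0.4172
  Offered load a = λ/μ = cρ = 12.6/15.1 = 0.8344
  P₀ = [ Σₙ₌₀^1 aⁿ/n! + a^2/(2!(1-ρ)) ]⁻¹
  Σ = a^0/0! + a^1/1! = 1.0000 + 0.8344 = 1.8344
  a^2/(2!(1-ρ)) = 0.6963/(2 × 0.5828) = 0.5974
  P₀ = 1/(1.8344 + 0.5974) = 0.4112
  Lq = P₀·a^2·ρ / (2!(1-ρ)²) = 0.4112 × 0.6963 × 0.4172 / (2 × 0.3396) = 0.1759
  Wq_B = Lq/λ = 0.175865/12.6 = 0.013958
  W_B = Wq_B + 1/μ = 0.013958 + 0.066225 = 0.08018

Since W_B = 0.08018 < W_A = 0.1042, Option B (multiple servers) has the shorter time in system.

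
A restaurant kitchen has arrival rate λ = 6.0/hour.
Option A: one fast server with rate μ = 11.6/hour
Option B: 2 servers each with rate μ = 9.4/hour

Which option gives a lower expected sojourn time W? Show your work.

Option A: single server μ = 11.6 (M/M/1)
  ρ_A = 6.0/11.6 = 0.5172
  W_A = 1/(μ-λ) = 1/(11.6-6.0) = 1/5.60 = 0.1786

Option B: 2 servers μ = 9.4 (M/M/2)
  ρ_B = λ/(cμ) = 6.0/(2×9.4) = 0.3191
  Offered load a = λ/μ = cρ = 6.0/9.4 = 0.6383
  P₀ = [ Σₙ₌₀^1 aⁿ/n! + a^2/(2!(1-ρ)) ]⁻¹
  Σ = a^0/0! + a^1/1! = 1.0000 + 0.6383 = 1.6383
  a^2/(2!(1-ρ)) = 0.4074/(2 × 0.6809) = 0.2992
  P₀ = 1/(1.6383 + 0.2992) = 0.5161
  Lq = P₀·a^2·ρ / (2!(1-ρ)²) = 0.51613 × 0.40742 × 0.31915 / (2 × 0.46356) = 0.07239
  Wq_B = Lq/λ = 0.07239/6.0 = 0.012065
  W_B = Wq_B + 1/μ = 0.012065 + 0.10638 = 0.1184

Since W_B = 0.1184 < W_A = 0.1786, Option B (multiple servers) has the shorter time in system.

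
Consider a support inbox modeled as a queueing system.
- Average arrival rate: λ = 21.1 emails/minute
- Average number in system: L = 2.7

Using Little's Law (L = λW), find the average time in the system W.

Little's Law: L = λW, so W = L/λ
W = 2.7/21.1 = 0.1280 minutes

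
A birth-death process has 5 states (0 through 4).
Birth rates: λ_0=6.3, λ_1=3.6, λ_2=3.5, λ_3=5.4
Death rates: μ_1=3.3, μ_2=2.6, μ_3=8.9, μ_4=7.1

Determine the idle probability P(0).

Ratios P(n)/P(0) = (λ₀···λₙ₋₁)/(μ₁···μₙ):
P(1)/P(0) = (6.3)/(3.3) = 1.9091
P(2)/P(0) = (6.3×3.6)/(3.3×2.6) = 2.6434
P(3)/P(0) = (6.3×3.6×3.5)/(3.3×2.6×8.9) = 1.0395
P(4)/P(0) = (6.3×3.6×3.5×5.4)/(3.3×2.6×8.9×7.1) = 0.7906

Normalization: ∑ P(n) = 1
P(0) × (1.0000 + 1.9091 + 2.6434 + 1.0395 + 0.7906) = 1
P(0) × 7.3826 = 1
P(0) = 1/7.3826 = 0.1355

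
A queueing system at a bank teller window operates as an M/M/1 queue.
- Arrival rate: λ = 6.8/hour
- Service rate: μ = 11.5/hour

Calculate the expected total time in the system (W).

First, compute utilization: ρ = λ/μ = 6.8/11.5 = 0.5913
For M/M/1: W = 1/(μ-λ)
W = 1/(11.5-6.8) = 1/4.70
W = 0.2128 hours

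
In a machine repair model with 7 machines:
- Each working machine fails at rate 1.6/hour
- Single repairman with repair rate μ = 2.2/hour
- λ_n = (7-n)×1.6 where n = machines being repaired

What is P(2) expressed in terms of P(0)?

P(2)/P(0) = ∏_{i=0}^{2-1} λ_i/μ_{i+1}
= (7-0)×1.6/2.2 × (7-1)×1.6/2.2
= 22.2149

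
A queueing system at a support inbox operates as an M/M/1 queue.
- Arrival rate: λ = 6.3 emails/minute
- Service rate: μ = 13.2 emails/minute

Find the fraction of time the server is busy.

Server utilization: ρ = λ/μ
ρ = 6.3/13.2 = 0.4773
The server is busy 47.73% of the time.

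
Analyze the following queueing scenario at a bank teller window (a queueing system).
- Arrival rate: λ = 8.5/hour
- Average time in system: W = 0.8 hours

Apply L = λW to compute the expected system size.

Little's Law: L = λW
L = 8.5 × 0.8 = 6.8000 transactions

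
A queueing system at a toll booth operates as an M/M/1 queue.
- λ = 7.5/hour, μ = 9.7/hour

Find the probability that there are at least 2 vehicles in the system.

ρ = λ/μ = 7.5/9.7 = 0.7732
P(N ≥ n) = ρⁿ
P(N ≥ 2) = 0.7732^2
P(N ≥ 2) = 0.5978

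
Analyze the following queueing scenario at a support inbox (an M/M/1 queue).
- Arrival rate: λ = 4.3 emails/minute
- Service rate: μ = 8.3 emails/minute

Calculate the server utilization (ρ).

Server utilization: ρ = λ/μ
ρ = 4.3/8.3 = 0.5181
The server is busy 51.81% of the time.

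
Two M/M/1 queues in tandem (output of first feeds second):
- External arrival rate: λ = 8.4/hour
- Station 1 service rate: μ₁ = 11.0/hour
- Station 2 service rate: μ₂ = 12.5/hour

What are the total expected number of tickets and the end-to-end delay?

By Jackson's theorem, each station behaves as independent M/M/1.
Station 1: ρ₁ = 8.4/11.0 = 0.7636, L₁ = ρ₁/(1-ρ₁) = λ/(μ₁-λ) = 8.4/2.60 = 3.230769
Station 2: ρ₂ = 8.4/12.5 = 0.6720, L₂ = ρ₂/(1-ρ₂) = λ/(μ₂-λ) = 8.4/4.10 = 2.048780
Total: L = L₁ + L₂ = 3.230769 + 2.048780 = 5.2795
W = L/λ = 5.2795/8.4 = 0.6285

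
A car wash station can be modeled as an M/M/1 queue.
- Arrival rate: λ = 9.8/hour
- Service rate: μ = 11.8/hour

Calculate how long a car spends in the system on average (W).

First, compute utilization: ρ = λ/μ = 9.8/11.8 = 0.8305
For M/M/1: W = 1/(μ-λ)
W = 1/(11.8-9.8) = 1/2.00
W = 0.5000 hours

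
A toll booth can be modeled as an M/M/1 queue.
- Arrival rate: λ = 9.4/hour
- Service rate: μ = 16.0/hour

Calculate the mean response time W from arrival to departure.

First, compute utilization: ρ = λ/μ = 9.4/16.0 = 0.5875
For M/M/1: W = 1/(μ-λ)
W = 1/(16.0-9.4) = 1/6.60
W = 0.1515 hours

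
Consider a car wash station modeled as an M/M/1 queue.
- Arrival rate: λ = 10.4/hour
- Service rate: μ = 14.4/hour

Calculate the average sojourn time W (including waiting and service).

First, compute utilization: ρ = λ/μ = 10.4/14.4 = 0.7222
For M/M/1: W = 1/(μ-λ)
W = 1/(14.4-10.4) = 1/4.00
W = 0.2500 hours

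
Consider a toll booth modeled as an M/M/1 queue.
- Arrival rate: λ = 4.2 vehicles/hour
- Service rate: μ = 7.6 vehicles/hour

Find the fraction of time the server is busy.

Server utilization: ρ = λ/μ
ρ = 4.2/7.6 = 0.5526
The server is busy 55.26% of the time.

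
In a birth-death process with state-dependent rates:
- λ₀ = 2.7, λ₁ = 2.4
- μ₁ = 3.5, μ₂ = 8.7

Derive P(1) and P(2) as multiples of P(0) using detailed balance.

Balance equations:
State 0: λ₀P₀ = μ₁P₁ → P₁ = (λ₀/μ₁)P₀ = (2.7/3.5)P₀ = 0.7714P₀
State 1: P₂ = (λ₀λ₁)/(μ₁μ₂)P₀ = (2.7×2.4)/(3.5×8.7)P₀ = 0.2128P₀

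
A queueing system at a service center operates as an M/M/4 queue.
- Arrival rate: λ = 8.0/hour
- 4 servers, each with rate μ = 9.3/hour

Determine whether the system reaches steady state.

Stability requires ρ = λ/(cμ) < 1
ρ = 8.0/(4 × 9.3) = 8.0/37.20 = 0.2151
Since 0.2151 < 1, the system is STABLE.
The servers are busy 21.51% of the time.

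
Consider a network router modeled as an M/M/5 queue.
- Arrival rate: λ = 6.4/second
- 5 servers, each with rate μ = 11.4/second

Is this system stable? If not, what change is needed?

Stability requires ρ = λ/(cμ) < 1
ρ = 6.4/(5 × 11.4) = 6.4/57.00 = 0.1123
Since 0.1123 < 1, the system is STABLE.
The servers are busy 11.23% of the time.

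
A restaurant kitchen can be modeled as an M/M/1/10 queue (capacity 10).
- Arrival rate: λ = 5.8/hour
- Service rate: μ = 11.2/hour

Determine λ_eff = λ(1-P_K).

ρ = λ/μ = 5.8/11.2 = 0.517857
P₀ = (1-ρ)/(1-ρ^(K+1)) = (1-0.517857)/(1-0.517857^11) = 0.48214/0.99928 = 0.4825
P_K = P₀×ρ^K = 0.4825 × 0.517857^10 = 0.4825 × 0.001387 = 0.0006692
λ_eff = λ(1-P_K) = 5.8 × (1 - 0.0006692) = 5.8 × 0.99933 = 5.7961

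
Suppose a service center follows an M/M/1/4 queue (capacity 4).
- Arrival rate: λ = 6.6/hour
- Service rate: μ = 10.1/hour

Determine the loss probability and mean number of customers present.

ρ = λ/μ = 6.6/10.1 = 0.653465
P₀ = (1-ρ)/(1-ρ^(K+1)) = (1-0.653465)/(1-0.653465^5) = 0.3465/0.8808 = 0.3934
P_K = P₀×ρ^K = 0.393412 × 0.653465^4 = 0.393412 × 0.182343 = 0.07174
Blocking probability P_4 = 0.07174 (7.17%)
L = ρ[1 - (K+1)ρ^K + Kρ^(K+1)] / [(1-ρ)(1-ρ^(K+1))]
L = 0.653465 × (1 - 5×0.18234 + 4×0.11915) / ((1 - 0.653465) × (1 - 0.11915)) = 1.2093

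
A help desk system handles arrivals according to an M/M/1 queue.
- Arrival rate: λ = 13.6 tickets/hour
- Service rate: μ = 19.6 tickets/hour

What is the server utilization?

Server utilization: ρ = λ/μ
ρ = 13.6/19.6 = 0.6939
The server is busy 69.39% of the time.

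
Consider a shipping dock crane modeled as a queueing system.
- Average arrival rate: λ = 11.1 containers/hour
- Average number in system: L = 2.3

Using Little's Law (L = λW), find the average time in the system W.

Little's Law: L = λW, so W = L/λ
W = 2.3/11.1 = 0.2072 hours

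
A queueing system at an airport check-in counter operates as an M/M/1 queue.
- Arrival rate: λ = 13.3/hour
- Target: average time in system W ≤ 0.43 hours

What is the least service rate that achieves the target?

For M/M/1: W = 1/(μ-λ)
Need W ≤ 0.43, so 1/(μ-λ) ≤ 0.43
μ - λ ≥ 1/0.43 = 2.3256
μ ≥ 13.3 + 2.3256 = 15.6256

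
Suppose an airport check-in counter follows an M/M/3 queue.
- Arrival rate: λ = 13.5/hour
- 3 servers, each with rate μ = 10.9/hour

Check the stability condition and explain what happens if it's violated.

Stability requires ρ = λ/(cμ) < 1
ρ = 13.5/(3 × 10.9) = 13.5/32.70 = 0.4128
Since 0.4128 < 1, the system is STABLE.
The servers are busy 41.28% of the time.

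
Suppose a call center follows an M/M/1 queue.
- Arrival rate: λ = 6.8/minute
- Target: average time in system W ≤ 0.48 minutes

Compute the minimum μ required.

For M/M/1: W = 1/(μ-λ)
Need W ≤ 0.48, so 1/(μ-λ) ≤ 0.48
μ - λ ≥ 1/0.48 = 2.0833
μ ≥ 6.8 + 2.0833 = 8.8833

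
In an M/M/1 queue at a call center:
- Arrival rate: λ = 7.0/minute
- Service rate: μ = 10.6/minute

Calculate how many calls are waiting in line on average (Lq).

ρ = λ/μ = 7.0/10.6 = 0.6604
For M/M/1: Lq = λ²/(μ(μ-λ))
Lq = 49.00/(10.6 × 3.60)
Lq = 1.2841 calls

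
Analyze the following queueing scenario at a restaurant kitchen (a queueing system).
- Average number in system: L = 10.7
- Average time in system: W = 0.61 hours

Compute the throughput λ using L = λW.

Little's Law: L = λW, so λ = L/W
λ = 10.7/0.61 = 17.5410 orders/hour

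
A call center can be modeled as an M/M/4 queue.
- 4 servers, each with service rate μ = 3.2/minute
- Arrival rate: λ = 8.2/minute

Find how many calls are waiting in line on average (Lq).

Traffic intensity: ρ = λ/(cμ) = 8.2/(4×3.2) = 0.6406
Since ρ = 0.6406 < 1, system is stable.
Offered load a = λ/μ = cρ = 8.2/3.2 = 2.5625
P₀ = [ Σₙ₌₀^3 aⁿ/n! + a^4/(4!(1-ρ)) ]⁻¹
Σ = a^0/0! + a^1/1! + a^2/2! + a^3/3! = 1.0000 + 2.5625 + 3.2832 + 2.8044 = 9.6501
a^4/(4!(1-ρ)) = 43.1177/(24 × 0.359375) = 4.9992
P₀ = 1/(9.6501 + 4.9992) = 0.06826
Lq = P₀·a^4·ρ / (4!(1-ρ)²) = 0.068263 × 43.1177 × 0.64062 / (24 × 0.12915) = 0.6083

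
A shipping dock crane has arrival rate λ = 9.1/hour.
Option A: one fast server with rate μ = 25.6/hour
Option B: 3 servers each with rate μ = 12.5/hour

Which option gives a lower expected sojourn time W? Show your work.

Option A: single server μ = 25.6 (M/M/1)
  ρ_A = 9.1/25.6 = 0.3555
  W_A = 1/(μ-λ) = 1/(25.6-9.1) = 1/16.50 = 0.06061

Option B: 3 servers μ = 12.5 (M/M/3)
  ρ_B = λ/(cμ) = 9.1/(3×12.5) = 0.2427
  Offered load a = λ/μ = cρ = 9.1/12.5 = 0.7280
  P₀ = [ Σₙ₌₀^2 aⁿ/n! + a^3/(3!(1-ρ)) ]⁻¹
  Σ = a^0/0! + a^1/1! + a^2/2! = 1.0000 + 0.7280 + 0.2650 = 1.9930
  a^3/(3!(1-ρ)) = 0.3858/(6 × 0.7573) = 0.08491
  P₀ = 1/(1.9930 + 0.08491) = 0.4813
  Lq = P₀·a^3·ρ / (3!(1-ρ)²) = 0.4813 × 0.3858 × 0.2427 / (6 × 0.5736) = 0.01309
  Wq_B = Lq/λ = 0.013093/9.1 = 0.001439
  W_B = Wq_B + 1/μ = 0.001439 + 0.08000 = 0.08144

Since W_A = 0.06061 < W_B = 0.08144, Option A (single fast server) has the shorter time in system.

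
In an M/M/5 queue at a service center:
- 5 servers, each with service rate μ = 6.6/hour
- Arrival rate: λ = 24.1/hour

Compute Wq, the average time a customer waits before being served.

Traffic intensity: ρ = λ/(cμ) = 24.1/(5×6.6) = 0.7303
Since ρ = 0.7303 < 1, system is stable.
Offered load a = λ/μ = cρ = 24.1/6.6 = 3.6515
P₀ = [ Σₙ₌₀^4 aⁿ/n! + a^5/(5!(1-ρ)) ]⁻¹
Σ = a^0/0! + a^1/1! + a^2/2! + a^3/3! + a^4/4! = 1.0000 + 3.6515 + 6.6668 + 8.1146 + 7.4077 = 26.8406
a^5/(5!(1-ρ)) = 649.18060/(120 × 0.26969697) = 20.0590
P₀ = 1/(26.8406 + 20.0590) = 0.02132
Lq = P₀·a^5·ρ / (5!(1-ρ)²) = 0.0213222 × 649.1806 × 0.730303 / (120 × 0.0727365) = 1.1582
Wq = Lq/λ = 1.1582/24.1 = 0.04806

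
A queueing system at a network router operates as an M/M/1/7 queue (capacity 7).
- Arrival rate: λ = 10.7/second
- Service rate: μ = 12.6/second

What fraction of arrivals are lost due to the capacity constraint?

ρ = λ/μ = 10.7/12.6 = 0.8492
P₀ = (1-ρ)/(1-ρ^(K+1)) = (1-0.8492)/(1-0.8492^8) = 0.1508/0.7296 = 0.2067
P_K = P₀×ρ^K = 0.2067 × 0.8492^7 = 0.2067 × 0.3185 = 0.06583
Blocking probability = 6.58%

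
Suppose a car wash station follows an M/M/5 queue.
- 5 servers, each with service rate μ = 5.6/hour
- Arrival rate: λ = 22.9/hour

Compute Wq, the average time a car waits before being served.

Traffic intensity: ρ = λ/(cμ) = 22.9/(5×5.6) = 0.8179
Since ρ = 0.8179 < 1, system is stable.
Offered load a = λ/μ = cρ = 22.9/5.6 = 4.0893
P₀ = [ Σₙ₌₀^4 aⁿ/n! + a^5/(5!(1-ρ)) ]⁻¹
Σ = a^0/0! + a^1/1! + a^2/2! + a^3/3! + a^4/4! = 1.0000 + 4.0893 + 8.3611 + 11.3970 + 11.6514 = 36.4988
a^5/(5!(1-ρ)) = 1143.5029/(120 × 0.182143) = 52.3171
P₀ = 1/(36.4988 + 52.3171) = 0.01126
Lq = P₀·a^5·ρ / (5!(1-ρ)²) = 0.01126 × 1143.5029 × 0.8179 / (120 × 0.03318) = 2.6450
Wq = Lq/λ = 2.6450/22.9 = 0.1155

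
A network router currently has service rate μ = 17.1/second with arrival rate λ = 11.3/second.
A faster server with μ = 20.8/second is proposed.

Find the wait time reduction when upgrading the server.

System 1: ρ₁ = 11.3/17.1 = 0.6608, W₁ = 1/(17.1-11.3) = 0.17241
System 2: ρ₂ = 11.3/20.8 = 0.5433, W₂ = 1/(20.8-11.3) = 0.10526
Improvement: (W₁-W₂)/W₁ = (0.17241-0.10526)/0.17241 = 38.95%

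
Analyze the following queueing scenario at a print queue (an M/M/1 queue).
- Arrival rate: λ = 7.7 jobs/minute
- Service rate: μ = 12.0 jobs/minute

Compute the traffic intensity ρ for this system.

Server utilization: ρ = λ/μ
ρ = 7.7/12.0 = 0.6417
The server is busy 64.17% of the time.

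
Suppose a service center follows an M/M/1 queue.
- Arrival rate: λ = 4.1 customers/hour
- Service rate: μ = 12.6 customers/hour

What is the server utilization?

Server utilization: ρ = λ/μ
ρ = 4.1/12.6 = 0.3254
The server is busy 32.54% of the time.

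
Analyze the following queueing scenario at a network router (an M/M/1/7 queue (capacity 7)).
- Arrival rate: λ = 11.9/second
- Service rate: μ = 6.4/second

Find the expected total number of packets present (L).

ρ = λ/μ = 11.9/6.4 = 1.859375
P₀ = (1-ρ)/(1-ρ^(K+1)) = (1-1.859375)/(1-1.859375^8) = -0.8594/-141.8683 = 0.006058
P_K = P₀×ρ^K = 0.0060576 × 1.859375^7 = 0.0060576 × 76.8367 = 0.4654
L = ρ[1 - (K+1)ρ^K + Kρ^(K+1)] / [(1-ρ)(1-ρ^(K+1))]
L = 1.859375 × (1 - 8×76.8367 + 7×142.8683) / ((1 - 1.859375) × (1 - 142.8683)) = 5.8928 packets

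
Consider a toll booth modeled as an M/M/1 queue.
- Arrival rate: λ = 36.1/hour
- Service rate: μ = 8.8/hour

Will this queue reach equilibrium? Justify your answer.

Stability requires ρ = λ/(cμ) < 1
ρ = 36.1/(1 × 8.8) = 36.1/8.80 = 4.1023
Since 4.1023 ≥ 1, the system is UNSTABLE.
Queue grows without bound. Need μ > λ = 36.1.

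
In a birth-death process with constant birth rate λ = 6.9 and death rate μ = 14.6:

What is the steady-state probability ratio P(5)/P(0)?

For constant rates: P(n)/P(0) = (λ/μ)^n
P(5)/P(0) = (6.9/14.6)^5 = 0.4726^5 = 0.02358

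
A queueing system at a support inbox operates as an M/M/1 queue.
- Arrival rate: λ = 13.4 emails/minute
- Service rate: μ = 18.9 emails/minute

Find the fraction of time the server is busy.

Server utilization: ρ = λ/μ
ρ = 13.4/18.9 = 0.7090
The server is busy 70.90% of the time.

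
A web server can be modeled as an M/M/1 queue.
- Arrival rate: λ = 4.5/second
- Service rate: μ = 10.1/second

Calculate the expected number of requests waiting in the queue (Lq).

ρ = λ/μ = 4.5/10.1 = 0.4455
For M/M/1: Lq = λ²/(μ(μ-λ))
Lq = 20.25/(10.1 × 5.60)
Lq = 0.3580 requests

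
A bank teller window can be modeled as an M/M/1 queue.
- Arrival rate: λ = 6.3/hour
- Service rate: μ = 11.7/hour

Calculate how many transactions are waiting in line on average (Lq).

ρ = λ/μ = 6.3/11.7 = 0.5385
For M/M/1: Lq = λ²/(μ(μ-λ))
Lq = 39.69/(11.7 × 5.40)
Lq = 0.6282 transactions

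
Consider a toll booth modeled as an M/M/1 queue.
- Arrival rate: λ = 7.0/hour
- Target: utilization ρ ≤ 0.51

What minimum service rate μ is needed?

ρ = λ/μ, so μ = λ/ρ
μ ≥ 7.0/0.51 = 13.7255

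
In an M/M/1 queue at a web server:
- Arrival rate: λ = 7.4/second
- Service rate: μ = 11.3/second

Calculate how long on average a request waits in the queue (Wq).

First, compute utilization: ρ = λ/μ = 7.4/11.3 = 0.6549
For M/M/1: Wq = λ/(μ(μ-λ))
Wq = 7.4/(11.3 × (11.3-7.4))
Wq = 7.4/(11.3 × 3.90)
Wq = 0.1679 seconds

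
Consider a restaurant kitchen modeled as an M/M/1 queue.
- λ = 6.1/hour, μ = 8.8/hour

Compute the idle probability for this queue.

ρ = λ/μ = 6.1/8.8 = 0.6932
P(0) = 1 - ρ = 1 - 0.6932 = 0.3068
The server is idle 30.68% of the time.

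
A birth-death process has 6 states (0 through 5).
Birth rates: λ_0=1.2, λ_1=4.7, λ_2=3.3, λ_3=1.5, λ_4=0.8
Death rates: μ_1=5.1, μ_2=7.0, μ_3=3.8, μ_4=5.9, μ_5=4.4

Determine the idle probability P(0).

Ratios P(n)/P(0) = (λ₀···λₙ₋₁)/(μ₁···μₙ):
P(1)/P(0) = (1.2)/(5.1) = 0.2353
P(2)/P(0) = (1.2×4.7)/(5.1×7.0) = 0.1580
P(3)/P(0) = (1.2×4.7×3.3)/(5.1×7.0×3.8) = 0.1372
P(4)/P(0) = (1.2×4.7×3.3×1.5)/(5.1×7.0×3.8×5.9) = 0.03488
P(5)/P(0) = (1.2×4.7×3.3×1.5×0.8)/(5.1×7.0×3.8×5.9×4.4) = 0.006342

Normalization: ∑ P(n) = 1
P(0) × (1.0000 + 0.2353 + 0.1580 + 0.1372 + 0.03488 + 0.006342) = 1
P(0) × 1.5717 = 1
P(0) = 1/1.5717 = 0.6363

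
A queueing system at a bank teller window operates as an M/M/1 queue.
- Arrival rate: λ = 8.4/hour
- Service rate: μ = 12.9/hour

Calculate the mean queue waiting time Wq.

First, compute utilization: ρ = λ/μ = 8.4/12.9 = 0.6512
For M/M/1: Wq = λ/(μ(μ-λ))
Wq = 8.4/(12.9 × (12.9-8.4))
Wq = 8.4/(12.9 × 4.50)
Wq = 0.1447 hours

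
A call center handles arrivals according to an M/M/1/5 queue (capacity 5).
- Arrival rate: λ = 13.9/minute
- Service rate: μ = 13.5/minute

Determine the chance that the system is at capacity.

ρ = λ/μ = 13.9/13.5 = 1.02963
P₀ = (1-ρ)/(1-ρ^(K+1)) = (1-1.02963)/(1-1.02963^6) = -0.02963/-0.1915 = 0.1547
P_K = P₀×ρ^K = 0.15474 × 1.02963^5 = 0.15474 × 1.1572 = 0.1791
Blocking probability = 17.91%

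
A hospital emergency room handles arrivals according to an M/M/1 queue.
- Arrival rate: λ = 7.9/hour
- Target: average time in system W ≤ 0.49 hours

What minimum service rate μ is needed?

For M/M/1: W = 1/(μ-λ)
Need W ≤ 0.49, so 1/(μ-λ) ≤ 0.49
μ - λ ≥ 1/0.49 = 2.0408
μ ≥ 7.9 + 2.0408 = 9.9408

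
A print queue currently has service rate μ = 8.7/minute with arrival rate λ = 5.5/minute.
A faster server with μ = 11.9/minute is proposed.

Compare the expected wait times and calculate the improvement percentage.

System 1: ρ₁ = 5.5/8.7 = 0.6322, W₁ = 1/(8.7-5.5) = 0.31250
System 2: ρ₂ = 5.5/11.9 = 0.4622, W₂ = 1/(11.9-5.5) = 0.15625
Improvement: (W₁-W₂)/W₁ = (0.31250-0.15625)/0.31250 = 50.00%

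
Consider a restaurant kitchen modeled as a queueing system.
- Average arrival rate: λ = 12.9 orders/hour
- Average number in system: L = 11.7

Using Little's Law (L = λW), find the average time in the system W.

Little's Law: L = λW, so W = L/λ
W = 11.7/12.9 = 0.9070 hours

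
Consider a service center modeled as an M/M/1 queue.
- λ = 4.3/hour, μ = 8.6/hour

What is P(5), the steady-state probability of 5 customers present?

ρ = λ/μ = 4.3/8.6 = 0.5000
P(n) = (1-ρ)ρⁿ
P(5) = (1-0.5000) × 0.5000^5
P(5) = 0.5000 × 0.03125
P(5) = 0.01562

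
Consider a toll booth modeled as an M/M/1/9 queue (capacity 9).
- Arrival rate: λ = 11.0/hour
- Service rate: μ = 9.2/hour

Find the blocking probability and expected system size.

ρ = λ/μ = 11.0/9.2 = 1.19565
P₀ = (1-ρ)/(1-ρ^(K+1)) = (1-1.19565)/(1-1.19565^10) = -0.19565/-4.9709 = 0.03936
P_K = P₀×ρ^K = 0.03936 × 1.19565^9 = 0.03936 × 4.9939 = 0.1966
Blocking probability P_9 = 0.1966 (19.66%)
L = ρ[1 - (K+1)ρ^K + Kρ^(K+1)] / [(1-ρ)(1-ρ^(K+1))]
L = 1.19565 × (1 - 10×4.99386 + 9×5.97091) / ((1 - 1.19565) × (1 - 5.97091)) = 5.9005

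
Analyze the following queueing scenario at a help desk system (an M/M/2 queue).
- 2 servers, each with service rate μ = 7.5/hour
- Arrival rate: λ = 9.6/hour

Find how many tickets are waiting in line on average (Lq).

Traffic intensity: ρ = λ/(cμ) = 9.6/(2×7.5) = 0.6400
Since ρ = 0.6400 < 1, system is stable.
Offered load a = λ/μ = cρ = 9.6/7.5 = 1.2800
P₀ = [ Σₙ₌₀^1 aⁿ/n! + a^2/(2!(1-ρ)) ]⁻¹
Σ = a^0/0! + a^1/1! = 1.0000 + 1.2800 = 2.2800
a^2/(2!(1-ρ)) = 1.6384/(2 × 0.3600) = 2.2756
P₀ = 1/(2.2800 + 2.2756) = 0.2195
Lq = P₀·a^2·ρ / (2!(1-ρ)²) = 0.2195 × 1.6384 × 0.6400 / (2 × 0.1296) = 0.8880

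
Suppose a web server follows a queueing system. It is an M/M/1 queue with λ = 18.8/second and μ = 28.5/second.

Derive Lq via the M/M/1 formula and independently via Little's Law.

Method 1 (direct): Lq = λ²/(μ(μ-λ)) = 353.44/(28.5 × 9.70) = 1.2785

Method 2 (Little's Law):
W = 1/(μ-λ) = 1/9.70 = 0.103093
Wq = W - 1/μ = 0.103093 - 0.0350877 = 0.068005
Lq = λWq = 18.8 × 0.068005 = 1.2785 ✔ (matches Method 1)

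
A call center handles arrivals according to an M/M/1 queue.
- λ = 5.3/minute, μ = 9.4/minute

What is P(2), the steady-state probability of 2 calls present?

ρ = λ/μ = 5.3/9.4 = 0.5638
P(n) = (1-ρ)ρⁿ
P(2) = (1-0.5638) × 0.5638^2
P(2) = 0.4362 × 0.3179
P(2) = 0.1387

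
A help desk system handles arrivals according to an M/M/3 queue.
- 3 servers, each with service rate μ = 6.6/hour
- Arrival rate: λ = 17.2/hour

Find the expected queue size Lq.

Traffic intensity: ρ = λ/(cμ) = 17.2/(3×6.6) = 0.8687
Since ρ = 0.8687 < 1, system is stable.
Offered load a = λ/μ = cρ = 17.2/6.6 = 2.6061
P₀ = [ Σₙ₌₀^2 aⁿ/n! + a^3/(3!(1-ρ)) ]⁻¹
Σ = a^0/0! + a^1/1! + a^2/2! = 1.00000 + 2.60606 + 3.39578 = 7.0018
a^3/(3!(1-ρ)) = 17.6992/(6 × 0.131313) = 22.4644
P₀ = 1/(7.0018 + 22.4644) = 0.03394
Lq = P₀·a^3·ρ / (3!(1-ρ)²) = 0.0339372 × 17.6992 × 0.868687 / (6 × 0.0172431) = 5.0434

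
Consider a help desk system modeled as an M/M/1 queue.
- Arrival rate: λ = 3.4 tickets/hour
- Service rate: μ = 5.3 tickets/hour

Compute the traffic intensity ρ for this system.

Server utilization: ρ = λ/μ
ρ = 3.4/5.3 = 0.6415
The server is busy 64.15% of the time.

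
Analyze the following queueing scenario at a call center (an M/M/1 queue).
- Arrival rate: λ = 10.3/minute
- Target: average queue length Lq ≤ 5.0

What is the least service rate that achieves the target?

For M/M/1: Lq = λ²/(μ(μ-λ))
Need Lq ≤ 5.0, i.e. μ(μ-λ) ≥ λ²/5.0
μ² - 10.3μ - 106.09/5.0 ≥ 0  →  μ² - 10.3μ - 21.2180 ≥ 0
Quadratic formula (positive root): μ = [λ + √(λ² + 4×21.2180)]/2
Discriminant: 106.09 + 4×21.2180 = 190.9620, √190.9620 = 13.8189
μ ≥ (10.3 + 13.8189)/2 = 12.0595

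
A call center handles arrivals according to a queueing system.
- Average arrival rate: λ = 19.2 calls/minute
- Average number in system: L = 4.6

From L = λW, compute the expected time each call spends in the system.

Little's Law: L = λW, so W = L/λ
W = 4.6/19.2 = 0.2396 minutes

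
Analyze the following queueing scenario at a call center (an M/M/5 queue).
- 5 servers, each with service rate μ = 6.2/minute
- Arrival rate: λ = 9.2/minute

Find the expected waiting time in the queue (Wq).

Traffic intensity: ρ = λ/(cμ) = 9.2/(5×6.2) = 0.2968
Since ρ = 0.2968 < 1, system is stable.
Offered load a = λ/μ = cρ = 9.2/6.2 = 1.4839
P₀ = [ Σₙ₌₀^4 aⁿ/n! + a^5/(5!(1-ρ)) ]⁻¹
Σ = a^0/0! + a^1/1! + a^2/2! + a^3/3! + a^4/4! = 1.0000 + 1.4839 + 1.1009 + 0.54455 + 0.20201 = 4.3314
a^5/(5!(1-ρ)) = 7.1942/(120 × 0.70323) = 0.08525
P₀ = 1/(4.3314 + 0.08525) = 0.2264
Lq = P₀·a^5·ρ / (5!(1-ρ)²) = 0.22642 × 7.1942 × 0.29677 / (120 × 0.49453) = 0.008146
Wq = Lq/λ = 0.008146/9.2 = 0.0008854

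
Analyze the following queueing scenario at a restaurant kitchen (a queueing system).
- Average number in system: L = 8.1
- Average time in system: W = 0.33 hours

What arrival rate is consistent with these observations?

Little's Law: L = λW, so λ = L/W
λ = 8.1/0.33 = 24.5455 orders/hour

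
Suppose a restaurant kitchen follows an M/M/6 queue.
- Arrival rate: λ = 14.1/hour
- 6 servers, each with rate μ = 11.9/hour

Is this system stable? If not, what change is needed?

Stability requires ρ = λ/(cμ) < 1
ρ = 14.1/(6 × 11.9) = 14.1/71.40 = 0.1975
Since 0.1975 < 1, the system is STABLE.
The servers are busy 19.75% of the time.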